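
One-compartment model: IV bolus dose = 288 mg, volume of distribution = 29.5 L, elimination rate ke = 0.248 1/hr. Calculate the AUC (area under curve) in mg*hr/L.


C0 = Dose/Vd = 288/29.5 = 9.76271 mg/L
AUC = C0/ke = 9.76271/0.248
AUC = 39.37 mg*hr/L


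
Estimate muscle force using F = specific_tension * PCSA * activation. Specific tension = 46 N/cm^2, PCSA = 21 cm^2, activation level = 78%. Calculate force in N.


F = sigma * PCSA * activation
F = 46 * 21 * 0.78
F = 753.5 N


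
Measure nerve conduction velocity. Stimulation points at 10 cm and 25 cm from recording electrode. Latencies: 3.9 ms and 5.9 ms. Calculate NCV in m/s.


Distance = (25 - 10) / 100 = 0.15 m
dt = (5.9 - 3.9) / 1000 = 0.002 s
NCV = dist / dt = 75 m/s


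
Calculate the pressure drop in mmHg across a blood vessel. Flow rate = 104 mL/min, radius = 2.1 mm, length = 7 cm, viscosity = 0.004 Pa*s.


dP = 8*mu*L*Q / (pi*r^4)
Q = 104 mL/min = 1.73333e-06 m^3/s
dP = 63.548 Pa = 63.548 / 133.322 mmHg = 0.4767 mmHg


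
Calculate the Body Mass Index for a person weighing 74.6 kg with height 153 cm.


BMI = weight / height^2
height = 153 cm = 1.53 m
BMI = 74.6 / 1.53^2
BMI = 31.87 kg/m^2


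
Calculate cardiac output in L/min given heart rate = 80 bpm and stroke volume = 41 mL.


CO = HR * SV
CO = 80 * 41 / 1000
CO = 3.28 L/min


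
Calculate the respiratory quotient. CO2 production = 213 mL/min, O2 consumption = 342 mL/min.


RQ = VCO2 / VO2
RQ = 213 / 342
RQ = 0.6228


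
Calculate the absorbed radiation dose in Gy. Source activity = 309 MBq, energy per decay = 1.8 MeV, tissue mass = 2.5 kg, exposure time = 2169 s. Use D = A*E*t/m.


A = 309 MBq = 3.0900e+08 Bq
E = 1.8 MeV = 2.8836e-13 J
D = A*E*t/m = 3.0900e+08*2.8836e-13*2169/2.5
D = 0.07731 Gy


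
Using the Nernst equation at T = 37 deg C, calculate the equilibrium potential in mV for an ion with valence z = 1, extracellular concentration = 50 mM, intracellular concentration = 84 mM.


E = (RT/(zF)) * ln(C_out/C_in)
T = 37 + 273.15 = 310.15 K
E = (8.314 * 310.15 / (1 * 96485)) * ln(50/84)
E = -13.86 mV


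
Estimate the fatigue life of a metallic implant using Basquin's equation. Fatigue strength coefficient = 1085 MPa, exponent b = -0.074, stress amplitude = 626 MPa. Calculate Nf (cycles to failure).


sigma_a = sigma_f' * (2Nf)^b
2Nf = (sigma_a/sigma_f')^(1/b)
2Nf = (626/1085)^(1/-0.074)
2Nf = 1689.5683
Nf = 844.8


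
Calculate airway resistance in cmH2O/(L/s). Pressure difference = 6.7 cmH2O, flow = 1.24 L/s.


R = dP / flow
R = 6.7 / 1.24
R = 5.403 cmH2O/(L/s)


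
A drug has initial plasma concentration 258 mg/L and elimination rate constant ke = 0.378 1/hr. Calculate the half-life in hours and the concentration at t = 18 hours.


t_half = ln(2) / ke = 0.693147 / 0.378 = 1.834 hr
C(t) = C0 * exp(-ke*t) = 258 * exp(-0.378*18)
C(18) = 0.2862 mg/L


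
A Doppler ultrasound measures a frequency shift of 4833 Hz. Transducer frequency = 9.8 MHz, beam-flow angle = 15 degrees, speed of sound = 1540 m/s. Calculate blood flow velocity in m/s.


v = fd * c / (2 * f0 * cos(theta))
v = 4833 * 1540 / (2 * 9.8000e+06 * cos(15))
v = 0.3931 m/s


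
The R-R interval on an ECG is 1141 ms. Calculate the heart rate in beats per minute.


HR = 60 / RR_interval(s)
RR = 1141 ms = 1.141 s
HR = 60 / 1.141 = 52.59 bpm


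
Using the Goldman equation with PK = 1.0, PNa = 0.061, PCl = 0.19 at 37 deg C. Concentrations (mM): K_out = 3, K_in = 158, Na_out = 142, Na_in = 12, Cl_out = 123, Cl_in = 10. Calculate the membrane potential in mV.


Vm = (RT/F)*ln((PK*Ko + PNa*Nao + PCl*Cli)/(PK*Ki + PNa*Nai + PCl*Clo))
Numer = 13.562, Denom = 182.102
Vm = -69.41 mV


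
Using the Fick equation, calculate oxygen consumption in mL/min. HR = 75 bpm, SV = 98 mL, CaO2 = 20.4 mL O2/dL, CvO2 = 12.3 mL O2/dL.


CO = HR*SV = 75*98/1000 = 7.35 L/min
a-v O2 diff = 20.4 - 12.3 = 8.1 mL/dL
VO2 = CO * (CaO2-CvO2) * 10 dL/L
VO2 = 7.35 * 8.1 * 10
VO2 = 595.3 mL/min


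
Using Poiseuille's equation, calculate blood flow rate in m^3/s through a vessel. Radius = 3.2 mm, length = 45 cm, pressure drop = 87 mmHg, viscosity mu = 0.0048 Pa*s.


Q = pi*r^4*dP / (8*mu*L)
r = 0.0032 m, L = 0.45 m
dP = 87 mmHg = 11599.014 Pa
Q = 2.2112e-04 m^3/s


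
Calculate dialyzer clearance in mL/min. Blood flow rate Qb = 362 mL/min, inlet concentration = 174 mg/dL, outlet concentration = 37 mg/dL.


K = Qb * (Cb_in - Cb_out) / Cb_in
K = 362 * (174 - 37) / 174
K = 285 mL/min


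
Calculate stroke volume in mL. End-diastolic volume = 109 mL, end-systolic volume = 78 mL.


SV = EDV - ESV
SV = 109 - 78
SV = 31 mL


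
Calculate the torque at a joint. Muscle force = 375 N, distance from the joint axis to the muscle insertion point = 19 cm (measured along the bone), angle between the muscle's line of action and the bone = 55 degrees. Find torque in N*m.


Torque = F * d * sin(theta)   (moment arm = d*sin(theta))
d = 19 cm = 0.19 m
Torque = 375 * 0.19 * sin(55)
Torque = 58.36 N*m


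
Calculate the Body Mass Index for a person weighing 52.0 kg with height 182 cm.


BMI = weight / height^2
height = 182 cm = 1.82 m
BMI = 52.0 / 1.82^2
BMI = 15.7 kg/m^2


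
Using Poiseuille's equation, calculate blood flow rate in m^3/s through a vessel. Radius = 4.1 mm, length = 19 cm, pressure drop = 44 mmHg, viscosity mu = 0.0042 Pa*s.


Q = pi*r^4*dP / (8*mu*L)
r = 0.0041 m, L = 0.19 m
dP = 44 mmHg = 5866.168 Pa
Q = 8.1573e-04 m^3/s


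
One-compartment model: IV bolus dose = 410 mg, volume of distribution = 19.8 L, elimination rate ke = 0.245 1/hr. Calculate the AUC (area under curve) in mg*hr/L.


C0 = Dose/Vd = 410/19.8 = 20.7071 mg/L
AUC = C0/ke = 20.7071/0.245
AUC = 84.52 mg*hr/L


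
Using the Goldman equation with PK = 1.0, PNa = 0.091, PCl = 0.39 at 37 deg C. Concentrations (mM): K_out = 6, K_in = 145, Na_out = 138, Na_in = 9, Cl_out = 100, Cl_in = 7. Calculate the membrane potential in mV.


Vm = (RT/F)*ln((PK*Ko + PNa*Nao + PCl*Cli)/(PK*Ki + PNa*Nai + PCl*Clo))
Numer = 21.288, Denom = 184.819
Vm = -57.76 mV


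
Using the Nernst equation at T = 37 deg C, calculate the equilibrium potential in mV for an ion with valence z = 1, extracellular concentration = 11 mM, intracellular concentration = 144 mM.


E = (RT/(zF)) * ln(C_out/C_in)
T = 37 + 273.15 = 310.15 K
E = (8.314 * 310.15 / (1 * 96485)) * ln(11/144)
E = -68.74 mV


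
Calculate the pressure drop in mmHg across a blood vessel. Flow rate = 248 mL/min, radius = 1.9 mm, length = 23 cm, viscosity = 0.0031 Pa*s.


dP = 8*mu*L*Q / (pi*r^4)
Q = 248 mL/min = 4.13333e-06 m^3/s
dP = 575.858 Pa = 575.858 / 133.322 mmHg = 4.319 mmHg


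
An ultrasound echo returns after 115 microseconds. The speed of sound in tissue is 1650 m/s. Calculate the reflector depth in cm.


depth = c * t / 2
t = 115 us = 1.1500e-04 s
depth = 1650 * 1.1500e-04 / 2
depth = 0.094875 m = 9.4875 cm


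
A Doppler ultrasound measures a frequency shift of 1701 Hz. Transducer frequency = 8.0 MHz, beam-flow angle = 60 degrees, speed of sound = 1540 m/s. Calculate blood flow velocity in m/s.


v = fd * c / (2 * f0 * cos(theta))
v = 1701 * 1540 / (2 * 8.0000e+06 * cos(60))
v = 0.3274 m/s


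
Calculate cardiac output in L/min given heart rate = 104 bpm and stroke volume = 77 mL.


CO = HR * SV
CO = 104 * 77 / 1000
CO = 8.008 L/min


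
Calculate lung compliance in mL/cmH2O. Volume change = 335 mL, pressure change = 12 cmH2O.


C = dV / dP
C = 335 / 12
C = 27.92 mL/cmH2O


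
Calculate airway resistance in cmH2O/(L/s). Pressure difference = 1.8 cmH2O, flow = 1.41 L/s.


R = dP / flow
R = 1.8 / 1.41
R = 1.277 cmH2O/(L/s)


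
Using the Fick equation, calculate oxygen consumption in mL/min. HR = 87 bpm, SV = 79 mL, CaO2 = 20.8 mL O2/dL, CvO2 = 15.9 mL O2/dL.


CO = HR*SV = 87*79/1000 = 6.873 L/min
a-v O2 diff = 20.8 - 15.9 = 4.9 mL/dL
VO2 = CO * (CaO2-CvO2) * 10 dL/L
VO2 = 6.873 * 4.9 * 10
VO2 = 336.8 mL/min


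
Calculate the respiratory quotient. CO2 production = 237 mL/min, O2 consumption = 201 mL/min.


RQ = VCO2 / VO2
RQ = 237 / 201
RQ = 1.179


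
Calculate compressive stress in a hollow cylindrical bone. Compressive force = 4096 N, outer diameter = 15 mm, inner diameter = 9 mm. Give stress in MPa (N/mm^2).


A = pi*(r_o^2 - r_i^2)
r_o = 7.5 mm, r_i = 4.5 mm
A = 113.097 mm^2
sigma = F/A = 4096 / 113.097
sigma = 36.22 MPa


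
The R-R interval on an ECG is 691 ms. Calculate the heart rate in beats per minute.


HR = 60 / RR_interval(s)
RR = 691 ms = 0.691 s
HR = 60 / 0.691 = 86.83 bpm


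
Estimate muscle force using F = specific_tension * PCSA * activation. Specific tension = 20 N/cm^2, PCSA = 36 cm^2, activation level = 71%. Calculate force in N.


F = sigma * PCSA * activation
F = 20 * 36 * 0.71
F = 511.2 N


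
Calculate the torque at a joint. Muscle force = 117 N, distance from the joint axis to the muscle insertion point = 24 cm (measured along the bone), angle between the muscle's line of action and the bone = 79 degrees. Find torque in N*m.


Torque = F * d * sin(theta)   (moment arm = d*sin(theta))
d = 24 cm = 0.24 m
Torque = 117 * 0.24 * sin(79)
Torque = 27.56 N*m


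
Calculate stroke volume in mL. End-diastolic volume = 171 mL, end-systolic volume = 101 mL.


SV = EDV - ESV
SV = 171 - 101
SV = 70 mL


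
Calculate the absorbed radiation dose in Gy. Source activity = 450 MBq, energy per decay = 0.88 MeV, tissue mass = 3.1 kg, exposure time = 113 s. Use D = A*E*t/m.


A = 450 MBq = 4.5000e+08 Bq
E = 0.88 MeV = 1.40976e-13 J
D = A*E*t/m = 4.5000e+08*1.40976e-13*113/3.1
D = 0.002312 Gy


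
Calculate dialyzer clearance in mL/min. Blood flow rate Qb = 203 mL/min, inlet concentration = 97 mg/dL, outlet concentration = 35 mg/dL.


K = Qb * (Cb_in - Cb_out) / Cb_in
K = 203 * (97 - 35) / 97
K = 129.8 mL/min


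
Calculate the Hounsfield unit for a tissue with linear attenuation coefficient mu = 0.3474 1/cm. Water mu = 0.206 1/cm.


HU = ((mu_tissue - mu_water) / mu_water) * 1000
HU = ((0.3474 - 0.206) / 0.206) * 1000
HU = 686.4


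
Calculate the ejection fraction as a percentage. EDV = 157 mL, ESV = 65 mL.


SV = EDV - ESV = 157 - 65 = 92 mL
EF = SV/EDV * 100 = 92/157 * 100
EF = 58.6%


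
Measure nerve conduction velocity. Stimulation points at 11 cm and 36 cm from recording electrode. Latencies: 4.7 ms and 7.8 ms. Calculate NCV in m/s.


Distance = (36 - 11) / 100 = 0.25 m
dt = (7.8 - 4.7) / 1000 = 0.0031 s
NCV = dist / dt = 80.65 m/s


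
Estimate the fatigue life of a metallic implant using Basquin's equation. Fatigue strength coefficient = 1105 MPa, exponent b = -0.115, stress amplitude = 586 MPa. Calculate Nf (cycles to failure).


sigma_a = sigma_f' * (2Nf)^b
2Nf = (sigma_a/sigma_f')^(1/b)
2Nf = (586/1105)^(1/-0.115)
2Nf = 248.51058
Nf = 124.3


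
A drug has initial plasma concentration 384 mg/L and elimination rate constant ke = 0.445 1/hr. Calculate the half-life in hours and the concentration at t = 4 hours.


t_half = ln(2) / ke = 0.693147 / 0.445 = 1.558 hr
C(t) = C0 * exp(-ke*t) = 384 * exp(-0.445*4)
C(4) = 64.76 mg/L


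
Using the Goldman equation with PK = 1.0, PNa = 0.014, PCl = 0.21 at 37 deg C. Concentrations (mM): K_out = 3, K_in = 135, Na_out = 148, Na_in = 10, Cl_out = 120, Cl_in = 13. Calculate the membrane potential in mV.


Vm = (RT/F)*ln((PK*Ko + PNa*Nao + PCl*Cli)/(PK*Ki + PNa*Nai + PCl*Clo))
Numer = 7.802, Denom = 160.34
Vm = -80.79 mV


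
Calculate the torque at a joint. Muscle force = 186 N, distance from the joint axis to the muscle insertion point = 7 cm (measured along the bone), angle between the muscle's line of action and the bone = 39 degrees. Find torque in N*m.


Torque = F * d * sin(theta)   (moment arm = d*sin(theta))
d = 7 cm = 0.07 m
Torque = 186 * 0.07 * sin(39)
Torque = 8.194 N*m


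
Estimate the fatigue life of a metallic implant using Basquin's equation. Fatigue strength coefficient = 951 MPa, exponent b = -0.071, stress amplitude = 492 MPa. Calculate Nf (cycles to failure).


sigma_a = sigma_f' * (2Nf)^b
2Nf = (sigma_a/sigma_f')^(1/b)
2Nf = (492/951)^(1/-0.071)
2Nf = 10744.916
Nf = 5372


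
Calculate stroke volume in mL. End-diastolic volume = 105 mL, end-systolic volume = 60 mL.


SV = EDV - ESV
SV = 105 - 60
SV = 45 mL


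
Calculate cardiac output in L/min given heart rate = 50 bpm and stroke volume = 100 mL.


CO = HR * SV
CO = 50 * 100 / 1000
CO = 5 L/min


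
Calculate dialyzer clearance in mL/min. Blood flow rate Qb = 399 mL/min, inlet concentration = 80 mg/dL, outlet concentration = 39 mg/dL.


K = Qb * (Cb_in - Cb_out) / Cb_in
K = 399 * (80 - 39) / 80
K = 204.5 mL/min


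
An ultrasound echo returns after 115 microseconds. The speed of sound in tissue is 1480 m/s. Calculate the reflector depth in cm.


depth = c * t / 2
t = 115 us = 1.1500e-04 s
depth = 1480 * 1.1500e-04 / 2
depth = 0.0851 m = 8.51 cm


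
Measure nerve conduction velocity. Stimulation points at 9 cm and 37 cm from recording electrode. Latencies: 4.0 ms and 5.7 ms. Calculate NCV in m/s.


Distance = (37 - 9) / 100 = 0.28 m
dt = (5.7 - 4.0) / 1000 = 0.0017 s
NCV = dist / dt = 164.7 m/s


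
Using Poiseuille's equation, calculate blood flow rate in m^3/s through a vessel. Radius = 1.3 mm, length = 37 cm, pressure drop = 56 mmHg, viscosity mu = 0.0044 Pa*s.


Q = pi*r^4*dP / (8*mu*L)
r = 0.0013 m, L = 0.37 m
dP = 56 mmHg = 7466.032 Pa
Q = 5.1436e-06 m^3/s


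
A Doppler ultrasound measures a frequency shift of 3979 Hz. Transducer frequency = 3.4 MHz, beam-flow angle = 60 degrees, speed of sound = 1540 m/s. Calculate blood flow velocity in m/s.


v = fd * c / (2 * f0 * cos(theta))
v = 3979 * 1540 / (2 * 3.4000e+06 * cos(60))
v = 1.802 m/s


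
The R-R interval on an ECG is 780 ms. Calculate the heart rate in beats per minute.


HR = 60 / RR_interval(s)
RR = 780 ms = 0.78 s
HR = 60 / 0.78 = 76.92 bpm


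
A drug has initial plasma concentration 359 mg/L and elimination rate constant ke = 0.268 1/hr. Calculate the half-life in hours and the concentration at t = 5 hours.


t_half = ln(2) / ke = 0.693147 / 0.268 = 2.586 hr
C(t) = C0 * exp(-ke*t) = 359 * exp(-0.268*5)
C(5) = 94 mg/L


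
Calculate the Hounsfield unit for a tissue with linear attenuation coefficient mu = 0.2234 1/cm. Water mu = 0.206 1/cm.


HU = ((mu_tissue - mu_water) / mu_water) * 1000
HU = ((0.2234 - 0.206) / 0.206) * 1000
HU = 84.47


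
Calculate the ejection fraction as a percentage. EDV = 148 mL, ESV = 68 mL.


SV = EDV - ESV = 148 - 68 = 80 mL
EF = SV/EDV * 100 = 80/148 * 100
EF = 54.05%


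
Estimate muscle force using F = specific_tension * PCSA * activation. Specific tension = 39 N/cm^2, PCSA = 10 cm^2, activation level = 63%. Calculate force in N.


F = sigma * PCSA * activation
F = 39 * 10 * 0.63
F = 245.7 N


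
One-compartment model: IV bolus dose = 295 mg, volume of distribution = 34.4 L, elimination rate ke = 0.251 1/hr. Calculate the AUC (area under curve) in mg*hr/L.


C0 = Dose/Vd = 295/34.4 = 8.57558 mg/L
AUC = C0/ke = 8.57558/0.251
AUC = 34.17 mg*hr/L


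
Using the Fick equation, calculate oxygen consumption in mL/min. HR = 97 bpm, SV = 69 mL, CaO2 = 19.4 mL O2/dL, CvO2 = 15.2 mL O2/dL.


CO = HR*SV = 97*69/1000 = 6.693 L/min
a-v O2 diff = 19.4 - 15.2 = 4.2 mL/dL
VO2 = CO * (CaO2-CvO2) * 10 dL/L
VO2 = 6.693 * 4.2 * 10
VO2 = 281.1 mL/min


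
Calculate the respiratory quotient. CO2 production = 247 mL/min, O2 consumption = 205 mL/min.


RQ = VCO2 / VO2
RQ = 247 / 205
RQ = 1.205


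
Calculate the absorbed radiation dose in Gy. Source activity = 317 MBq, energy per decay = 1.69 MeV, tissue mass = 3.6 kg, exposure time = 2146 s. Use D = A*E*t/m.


A = 317 MBq = 3.1700e+08 Bq
E = 1.69 MeV = 2.70738e-13 J
D = A*E*t/m = 3.1700e+08*2.70738e-13*2146/3.6
D = 0.05116 Gy


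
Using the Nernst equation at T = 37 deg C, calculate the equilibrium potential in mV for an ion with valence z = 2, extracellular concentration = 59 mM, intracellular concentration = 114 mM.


E = (RT/(zF)) * ln(C_out/C_in)
T = 37 + 273.15 = 310.15 K
E = (8.314 * 310.15 / (2 * 96485)) * ln(59/114)
E = -8.801 mV


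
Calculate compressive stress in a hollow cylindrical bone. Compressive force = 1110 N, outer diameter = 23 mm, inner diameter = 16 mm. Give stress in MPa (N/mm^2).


A = pi*(r_o^2 - r_i^2)
r_o = 11.5 mm, r_i = 8 mm
A = 214.414 mm^2
sigma = F/A = 1110 / 214.414
sigma = 5.177 MPa


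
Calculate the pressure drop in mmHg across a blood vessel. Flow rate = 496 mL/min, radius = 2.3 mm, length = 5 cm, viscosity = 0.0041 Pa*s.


dP = 8*mu*L*Q / (pi*r^4)
Q = 496 mL/min = 8.26667e-06 m^3/s
dP = 154.21 Pa = 154.21 / 133.322 mmHg = 1.157 mmHg


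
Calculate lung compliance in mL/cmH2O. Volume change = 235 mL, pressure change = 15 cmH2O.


C = dV / dP
C = 235 / 15
C = 15.67 mL/cmH2O


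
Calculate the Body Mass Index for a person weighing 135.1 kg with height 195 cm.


BMI = weight / height^2
height = 195 cm = 1.95 m
BMI = 135.1 / 1.95^2
BMI = 35.53 kg/m^2


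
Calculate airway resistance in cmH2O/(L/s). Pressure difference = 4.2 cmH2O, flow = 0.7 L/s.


R = dP / flow
R = 4.2 / 0.7
R = 6 cmH2O/(L/s)


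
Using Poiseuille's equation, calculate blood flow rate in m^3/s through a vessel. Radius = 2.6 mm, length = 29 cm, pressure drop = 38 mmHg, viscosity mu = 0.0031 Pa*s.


Q = pi*r^4*dP / (8*mu*L)
r = 0.0026 m, L = 0.29 m
dP = 38 mmHg = 5066.236 Pa
Q = 1.0113e-04 m^3/s


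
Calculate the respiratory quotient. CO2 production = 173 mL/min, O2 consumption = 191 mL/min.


RQ = VCO2 / VO2
RQ = 173 / 191
RQ = 0.9058


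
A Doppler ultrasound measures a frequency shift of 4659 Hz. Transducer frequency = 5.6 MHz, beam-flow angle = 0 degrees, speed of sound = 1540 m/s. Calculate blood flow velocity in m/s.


v = fd * c / (2 * f0 * cos(theta))
v = 4659 * 1540 / (2 * 5.6000e+06 * cos(0))
v = 0.6406 m/s


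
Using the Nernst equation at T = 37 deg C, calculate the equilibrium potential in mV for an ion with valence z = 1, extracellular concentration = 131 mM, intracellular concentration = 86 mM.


E = (RT/(zF)) * ln(C_out/C_in)
T = 37 + 273.15 = 310.15 K
E = (8.314 * 310.15 / (1 * 96485)) * ln(131/86)
E = 11.25 mV


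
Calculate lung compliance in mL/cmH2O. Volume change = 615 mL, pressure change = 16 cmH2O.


C = dV / dP
C = 615 / 16
C = 38.44 mL/cmH2O


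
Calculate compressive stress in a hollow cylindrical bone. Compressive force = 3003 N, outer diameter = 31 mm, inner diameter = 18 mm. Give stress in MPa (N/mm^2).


A = pi*(r_o^2 - r_i^2)
r_o = 15.5 mm, r_i = 9 mm
A = 500.299 mm^2
sigma = F/A = 3003 / 500.299
sigma = 6.002 MPa


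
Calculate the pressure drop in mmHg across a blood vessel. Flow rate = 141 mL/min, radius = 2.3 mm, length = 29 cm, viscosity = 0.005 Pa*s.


dP = 8*mu*L*Q / (pi*r^4)
Q = 141 mL/min = 2.35e-06 m^3/s
dP = 310.073 Pa = 310.073 / 133.322 mmHg = 2.326 mmHg


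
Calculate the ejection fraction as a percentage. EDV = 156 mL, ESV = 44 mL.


SV = EDV - ESV = 156 - 44 = 112 mL
EF = SV/EDV * 100 = 112/156 * 100
EF = 71.79%


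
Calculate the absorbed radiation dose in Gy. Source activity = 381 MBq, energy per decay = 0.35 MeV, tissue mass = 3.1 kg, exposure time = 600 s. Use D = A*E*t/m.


A = 381 MBq = 3.8100e+08 Bq
E = 0.35 MeV = 5.607e-14 J
D = A*E*t/m = 3.8100e+08*5.607e-14*600/3.1
D = 0.004135 Gy


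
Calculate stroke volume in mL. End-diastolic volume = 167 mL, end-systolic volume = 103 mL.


SV = EDV - ESV
SV = 167 - 103
SV = 64 mL


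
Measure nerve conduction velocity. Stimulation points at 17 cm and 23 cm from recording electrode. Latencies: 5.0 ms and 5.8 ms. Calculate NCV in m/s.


Distance = (23 - 17) / 100 = 0.06 m
dt = (5.8 - 5.0) / 1000 = 8.0000e-04 s
NCV = dist / dt = 75 m/s


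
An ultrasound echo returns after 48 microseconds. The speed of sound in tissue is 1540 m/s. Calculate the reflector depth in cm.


depth = c * t / 2
t = 48 us = 4.8000e-05 s
depth = 1540 * 4.8000e-05 / 2
depth = 0.03696 m = 3.696 cm


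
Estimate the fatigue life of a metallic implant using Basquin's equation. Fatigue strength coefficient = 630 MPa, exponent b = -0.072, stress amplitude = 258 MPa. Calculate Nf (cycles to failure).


sigma_a = sigma_f' * (2Nf)^b
2Nf = (sigma_a/sigma_f')^(1/b)
2Nf = (258/630)^(1/-0.072)
2Nf = 242667.56
Nf = 1.213e+05


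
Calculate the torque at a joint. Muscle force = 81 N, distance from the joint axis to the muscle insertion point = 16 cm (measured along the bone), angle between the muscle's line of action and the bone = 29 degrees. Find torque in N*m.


Torque = F * d * sin(theta)   (moment arm = d*sin(theta))
d = 16 cm = 0.16 m
Torque = 81 * 0.16 * sin(29)
Torque = 6.283 N*m


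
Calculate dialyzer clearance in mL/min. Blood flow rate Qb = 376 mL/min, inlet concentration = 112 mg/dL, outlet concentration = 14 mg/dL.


K = Qb * (Cb_in - Cb_out) / Cb_in
K = 376 * (112 - 14) / 112
K = 329 mL/min


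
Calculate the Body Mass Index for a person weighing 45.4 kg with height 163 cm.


BMI = weight / height^2
height = 163 cm = 1.63 m
BMI = 45.4 / 1.63^2
BMI = 17.09 kg/m^2


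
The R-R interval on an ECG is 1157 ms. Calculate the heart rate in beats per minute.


HR = 60 / RR_interval(s)
RR = 1157 ms = 1.157 s
HR = 60 / 1.157 = 51.86 bpm


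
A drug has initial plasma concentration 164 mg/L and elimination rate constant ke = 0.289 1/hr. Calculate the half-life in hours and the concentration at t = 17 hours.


t_half = ln(2) / ke = 0.693147 / 0.289 = 2.398 hr
C(t) = C0 * exp(-ke*t) = 164 * exp(-0.289*17)
C(17) = 1.205 mg/L


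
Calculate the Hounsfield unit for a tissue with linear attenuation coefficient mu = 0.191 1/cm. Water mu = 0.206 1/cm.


HU = ((mu_tissue - mu_water) / mu_water) * 1000
HU = ((0.191 - 0.206) / 0.206) * 1000
HU = -72.82


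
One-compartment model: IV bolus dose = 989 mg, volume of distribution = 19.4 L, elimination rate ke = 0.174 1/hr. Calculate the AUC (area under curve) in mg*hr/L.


C0 = Dose/Vd = 989/19.4 = 50.9794 mg/L
AUC = C0/ke = 50.9794/0.174
AUC = 293 mg*hr/L


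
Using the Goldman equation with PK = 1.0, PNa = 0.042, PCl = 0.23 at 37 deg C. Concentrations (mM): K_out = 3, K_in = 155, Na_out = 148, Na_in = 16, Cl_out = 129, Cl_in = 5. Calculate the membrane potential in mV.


Vm = (RT/F)*ln((PK*Ko + PNa*Nao + PCl*Cli)/(PK*Ki + PNa*Nai + PCl*Clo))
Numer = 10.366, Denom = 185.342
Vm = -77.07 mV


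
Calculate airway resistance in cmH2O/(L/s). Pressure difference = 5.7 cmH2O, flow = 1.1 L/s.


R = dP / flow
R = 5.7 / 1.1
R = 5.182 cmH2O/(L/s)


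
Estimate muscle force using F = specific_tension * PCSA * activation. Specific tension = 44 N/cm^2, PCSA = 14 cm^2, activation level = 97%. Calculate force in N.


F = sigma * PCSA * activation
F = 44 * 14 * 0.97
F = 597.5 N


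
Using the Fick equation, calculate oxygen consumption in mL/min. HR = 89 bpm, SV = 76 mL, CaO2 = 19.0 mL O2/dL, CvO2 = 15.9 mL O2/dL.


CO = HR*SV = 89*76/1000 = 6.764 L/min
a-v O2 diff = 19.0 - 15.9 = 3.1 mL/dL
VO2 = CO * (CaO2-CvO2) * 10 dL/L
VO2 = 6.764 * 3.1 * 10
VO2 = 209.7 mL/min


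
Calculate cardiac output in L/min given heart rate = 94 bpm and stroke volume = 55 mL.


CO = HR * SV
CO = 94 * 55 / 1000
CO = 5.17 L/min


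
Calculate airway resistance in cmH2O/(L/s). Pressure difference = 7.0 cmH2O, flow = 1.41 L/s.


R = dP / flow
R = 7.0 / 1.41
R = 4.965 cmH2O/(L/s)


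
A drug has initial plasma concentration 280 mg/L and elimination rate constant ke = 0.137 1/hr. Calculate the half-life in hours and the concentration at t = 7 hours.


t_half = ln(2) / ke = 0.693147 / 0.137 = 5.059 hr
C(t) = C0 * exp(-ke*t) = 280 * exp(-0.137*7)
C(7) = 107.3 mg/L


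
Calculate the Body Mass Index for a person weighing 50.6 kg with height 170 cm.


BMI = weight / height^2
height = 170 cm = 1.7 m
BMI = 50.6 / 1.7^2
BMI = 17.51 kg/m^2


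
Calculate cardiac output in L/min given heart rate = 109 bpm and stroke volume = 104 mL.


CO = HR * SV
CO = 109 * 104 / 1000
CO = 11.34 L/min


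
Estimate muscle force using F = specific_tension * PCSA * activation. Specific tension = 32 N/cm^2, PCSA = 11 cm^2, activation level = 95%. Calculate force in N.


F = sigma * PCSA * activation
F = 32 * 11 * 0.95
F = 334.4 N


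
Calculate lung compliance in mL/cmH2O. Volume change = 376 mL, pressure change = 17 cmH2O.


C = dV / dP
C = 376 / 17
C = 22.12 mL/cmH2O


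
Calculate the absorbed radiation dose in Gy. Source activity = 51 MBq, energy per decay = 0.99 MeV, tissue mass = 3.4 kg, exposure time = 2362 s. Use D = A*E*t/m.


A = 51 MBq = 5.1000e+07 Bq
E = 0.99 MeV = 1.58598e-13 J
D = A*E*t/m = 5.1000e+07*1.58598e-13*2362/3.4
D = 0.005619 Gy


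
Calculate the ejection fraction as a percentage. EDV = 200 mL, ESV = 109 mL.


SV = EDV - ESV = 200 - 109 = 91 mL
EF = SV/EDV * 100 = 91/200 * 100
EF = 45.5%


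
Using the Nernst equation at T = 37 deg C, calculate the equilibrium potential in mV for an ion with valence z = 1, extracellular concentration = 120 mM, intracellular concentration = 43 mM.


E = (RT/(zF)) * ln(C_out/C_in)
T = 37 + 273.15 = 310.15 K
E = (8.314 * 310.15 / (1 * 96485)) * ln(120/43)
E = 27.43 mV


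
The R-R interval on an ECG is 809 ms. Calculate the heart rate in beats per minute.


HR = 60 / RR_interval(s)
RR = 809 ms = 0.809 s
HR = 60 / 0.809 = 74.17 bpm


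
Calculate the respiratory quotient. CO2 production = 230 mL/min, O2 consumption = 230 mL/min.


RQ = VCO2 / VO2
RQ = 230 / 230
RQ = 1


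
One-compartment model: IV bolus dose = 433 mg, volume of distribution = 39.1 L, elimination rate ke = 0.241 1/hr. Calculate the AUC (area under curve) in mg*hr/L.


C0 = Dose/Vd = 433/39.1 = 11.0742 mg/L
AUC = C0/ke = 11.0742/0.241
AUC = 45.95 mg*hr/L


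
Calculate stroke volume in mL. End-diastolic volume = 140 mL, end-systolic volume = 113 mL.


SV = EDV - ESV
SV = 140 - 113
SV = 27 mL


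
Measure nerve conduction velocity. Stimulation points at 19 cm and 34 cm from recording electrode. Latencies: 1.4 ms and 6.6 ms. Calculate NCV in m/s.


Distance = (34 - 19) / 100 = 0.15 m
dt = (6.6 - 1.4) / 1000 = 0.0052 s
NCV = dist / dt = 28.85 m/s


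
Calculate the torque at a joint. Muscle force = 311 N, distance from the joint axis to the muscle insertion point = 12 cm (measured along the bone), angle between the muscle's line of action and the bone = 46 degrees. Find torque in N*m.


Torque = F * d * sin(theta)   (moment arm = d*sin(theta))
d = 12 cm = 0.12 m
Torque = 311 * 0.12 * sin(46)
Torque = 26.85 N*m


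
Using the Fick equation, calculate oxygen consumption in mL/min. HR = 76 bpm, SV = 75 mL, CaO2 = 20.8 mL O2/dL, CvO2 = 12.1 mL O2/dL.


CO = HR*SV = 76*75/1000 = 5.7 L/min
a-v O2 diff = 20.8 - 12.1 = 8.7 mL/dL
VO2 = CO * (CaO2-CvO2) * 10 dL/L
VO2 = 5.7 * 8.7 * 10
VO2 = 495.9 mL/min


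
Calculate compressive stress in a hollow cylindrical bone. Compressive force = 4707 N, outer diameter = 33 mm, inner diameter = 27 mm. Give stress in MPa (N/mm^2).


A = pi*(r_o^2 - r_i^2)
r_o = 16.5 mm, r_i = 13.5 mm
A = 282.743 mm^2
sigma = F/A = 4707 / 282.743
sigma = 16.65 MPa


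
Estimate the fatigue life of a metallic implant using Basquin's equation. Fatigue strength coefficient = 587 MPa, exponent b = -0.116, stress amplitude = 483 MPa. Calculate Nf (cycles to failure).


sigma_a = sigma_f' * (2Nf)^b
2Nf = (sigma_a/sigma_f')^(1/b)
2Nf = (483/587)^(1/-0.116)
2Nf = 5.3714875
Nf = 2.686


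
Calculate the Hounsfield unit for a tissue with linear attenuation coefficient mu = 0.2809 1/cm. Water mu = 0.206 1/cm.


HU = ((mu_tissue - mu_water) / mu_water) * 1000
HU = ((0.2809 - 0.206) / 0.206) * 1000
HU = 363.6


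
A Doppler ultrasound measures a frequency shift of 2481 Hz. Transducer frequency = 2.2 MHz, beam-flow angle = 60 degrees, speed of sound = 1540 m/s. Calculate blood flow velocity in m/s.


v = fd * c / (2 * f0 * cos(theta))
v = 2481 * 1540 / (2 * 2.2000e+06 * cos(60))
v = 1.737 m/s


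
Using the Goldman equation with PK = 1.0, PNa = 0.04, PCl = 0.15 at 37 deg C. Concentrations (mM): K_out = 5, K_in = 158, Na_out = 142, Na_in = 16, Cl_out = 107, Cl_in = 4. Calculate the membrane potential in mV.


Vm = (RT/F)*ln((PK*Ko + PNa*Nao + PCl*Cli)/(PK*Ki + PNa*Nai + PCl*Clo))
Numer = 11.28, Denom = 174.69
Vm = -73.23 mV


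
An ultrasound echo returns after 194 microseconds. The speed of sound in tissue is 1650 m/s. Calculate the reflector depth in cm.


depth = c * t / 2
t = 194 us = 1.9400e-04 s
depth = 1650 * 1.9400e-04 / 2
depth = 0.16005 m = 16.005 cm


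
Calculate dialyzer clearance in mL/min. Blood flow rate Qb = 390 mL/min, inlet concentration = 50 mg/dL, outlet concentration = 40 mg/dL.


K = Qb * (Cb_in - Cb_out) / Cb_in
K = 390 * (50 - 40) / 50
K = 78 mL/min


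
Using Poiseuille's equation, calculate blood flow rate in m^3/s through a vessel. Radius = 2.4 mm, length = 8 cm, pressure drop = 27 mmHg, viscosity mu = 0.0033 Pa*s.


Q = pi*r^4*dP / (8*mu*L)
r = 0.0024 m, L = 0.08 m
dP = 27 mmHg = 3599.694 Pa
Q = 1.7765e-04 m^3/s


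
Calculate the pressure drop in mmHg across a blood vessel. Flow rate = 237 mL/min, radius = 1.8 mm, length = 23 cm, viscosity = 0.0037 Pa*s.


dP = 8*mu*L*Q / (pi*r^4)
Q = 237 mL/min = 3.95e-06 m^3/s
dP = 815.411 Pa = 815.411 / 133.322 mmHg = 6.116 mmHg


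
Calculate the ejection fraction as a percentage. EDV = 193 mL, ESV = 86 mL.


SV = EDV - ESV = 193 - 86 = 107 mL
EF = SV/EDV * 100 = 107/193 * 100
EF = 55.44%


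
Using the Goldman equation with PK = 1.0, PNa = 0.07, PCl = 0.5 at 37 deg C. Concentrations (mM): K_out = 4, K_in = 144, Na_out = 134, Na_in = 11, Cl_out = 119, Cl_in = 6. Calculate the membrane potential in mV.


Vm = (RT/F)*ln((PK*Ko + PNa*Nao + PCl*Cli)/(PK*Ki + PNa*Nai + PCl*Clo))
Numer = 16.38, Denom = 204.27
Vm = -67.44 mV


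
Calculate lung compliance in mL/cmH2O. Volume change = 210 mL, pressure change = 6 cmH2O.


C = dV / dP
C = 210 / 6
C = 35 mL/cmH2O


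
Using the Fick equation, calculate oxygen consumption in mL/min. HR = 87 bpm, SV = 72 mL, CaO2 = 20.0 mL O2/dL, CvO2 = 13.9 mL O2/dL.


CO = HR*SV = 87*72/1000 = 6.264 L/min
a-v O2 diff = 20.0 - 13.9 = 6.1 mL/dL
VO2 = CO * (CaO2-CvO2) * 10 dL/L
VO2 = 6.264 * 6.1 * 10
VO2 = 382.1 mL/min


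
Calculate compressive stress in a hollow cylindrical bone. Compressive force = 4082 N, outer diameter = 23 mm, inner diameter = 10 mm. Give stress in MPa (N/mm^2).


A = pi*(r_o^2 - r_i^2)
r_o = 11.5 mm, r_i = 5 mm
A = 336.936 mm^2
sigma = F/A = 4082 / 336.936
sigma = 12.12 MPa


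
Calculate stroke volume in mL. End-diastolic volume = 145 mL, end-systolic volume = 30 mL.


SV = EDV - ESV
SV = 145 - 30
SV = 115 mL


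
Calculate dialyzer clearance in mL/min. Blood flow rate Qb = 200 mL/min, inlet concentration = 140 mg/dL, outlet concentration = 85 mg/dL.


K = Qb * (Cb_in - Cb_out) / Cb_in
K = 200 * (140 - 85) / 140
K = 78.57 mL/min


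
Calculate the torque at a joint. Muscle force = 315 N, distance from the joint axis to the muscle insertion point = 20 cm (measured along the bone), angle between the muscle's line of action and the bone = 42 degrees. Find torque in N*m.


Torque = F * d * sin(theta)   (moment arm = d*sin(theta))
d = 20 cm = 0.2 m
Torque = 315 * 0.2 * sin(42)
Torque = 42.16 N*m


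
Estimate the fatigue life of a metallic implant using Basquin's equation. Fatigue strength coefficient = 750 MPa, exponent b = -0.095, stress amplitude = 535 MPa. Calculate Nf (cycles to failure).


sigma_a = sigma_f' * (2Nf)^b
2Nf = (sigma_a/sigma_f')^(1/b)
2Nf = (535/750)^(1/-0.095)
2Nf = 35.017834
Nf = 17.51


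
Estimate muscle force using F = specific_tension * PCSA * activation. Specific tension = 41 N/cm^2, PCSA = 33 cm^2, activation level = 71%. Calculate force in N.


F = sigma * PCSA * activation
F = 41 * 33 * 0.71
F = 960.6 N


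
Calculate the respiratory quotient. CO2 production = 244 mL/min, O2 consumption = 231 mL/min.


RQ = VCO2 / VO2
RQ = 244 / 231
RQ = 1.056


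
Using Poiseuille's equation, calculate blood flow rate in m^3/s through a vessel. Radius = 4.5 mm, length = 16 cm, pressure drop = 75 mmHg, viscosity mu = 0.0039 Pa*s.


Q = pi*r^4*dP / (8*mu*L)
r = 0.0045 m, L = 0.16 m
dP = 75 mmHg = 9999.15 Pa
Q = 0.00258 m^3/s


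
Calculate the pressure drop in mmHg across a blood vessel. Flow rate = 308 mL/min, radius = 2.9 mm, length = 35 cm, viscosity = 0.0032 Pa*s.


dP = 8*mu*L*Q / (pi*r^4)
Q = 308 mL/min = 5.13333e-06 m^3/s
dP = 206.998 Pa = 206.998 / 133.322 mmHg = 1.553 mmHg


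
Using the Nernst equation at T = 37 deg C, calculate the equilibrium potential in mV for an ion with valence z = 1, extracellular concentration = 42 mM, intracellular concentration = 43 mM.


E = (RT/(zF)) * ln(C_out/C_in)
T = 37 + 273.15 = 310.15 K
E = (8.314 * 310.15 / (1 * 96485)) * ln(42/43)
E = -0.6289 mV


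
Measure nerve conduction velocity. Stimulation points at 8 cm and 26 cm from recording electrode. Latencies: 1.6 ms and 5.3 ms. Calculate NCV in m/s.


Distance = (26 - 8) / 100 = 0.18 m
dt = (5.3 - 1.6) / 1000 = 0.0037 s
NCV = dist / dt = 48.65 m/s


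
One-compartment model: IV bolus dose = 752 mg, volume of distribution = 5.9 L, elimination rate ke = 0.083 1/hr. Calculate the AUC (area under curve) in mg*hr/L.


C0 = Dose/Vd = 752/5.9 = 127.458 mg/L
AUC = C0/ke = 127.458/0.083
AUC = 1536 mg*hr/L


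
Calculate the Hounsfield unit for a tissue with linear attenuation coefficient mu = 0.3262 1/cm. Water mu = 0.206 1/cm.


HU = ((mu_tissue - mu_water) / mu_water) * 1000
HU = ((0.3262 - 0.206) / 0.206) * 1000
HU = 583.5


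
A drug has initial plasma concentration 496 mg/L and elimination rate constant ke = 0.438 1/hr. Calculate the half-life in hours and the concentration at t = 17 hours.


t_half = ln(2) / ke = 0.693147 / 0.438 = 1.583 hr
C(t) = C0 * exp(-ke*t) = 496 * exp(-0.438*17)
C(17) = 0.2896 mg/L


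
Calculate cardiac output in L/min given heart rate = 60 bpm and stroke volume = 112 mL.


CO = HR * SV
CO = 60 * 112 / 1000
CO = 6.72 L/min


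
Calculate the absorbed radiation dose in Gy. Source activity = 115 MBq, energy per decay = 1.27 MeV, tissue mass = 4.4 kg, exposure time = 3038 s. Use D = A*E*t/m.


A = 115 MBq = 1.1500e+08 Bq
E = 1.27 MeV = 2.03454e-13 J
D = A*E*t/m = 1.1500e+08*2.03454e-13*3038/4.4
D = 0.01615 Gy


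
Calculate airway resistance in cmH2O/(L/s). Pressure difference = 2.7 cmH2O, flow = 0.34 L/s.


R = dP / flow
R = 2.7 / 0.34
R = 7.941 cmH2O/(L/s)


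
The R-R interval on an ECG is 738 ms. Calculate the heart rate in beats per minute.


HR = 60 / RR_interval(s)
RR = 738 ms = 0.738 s
HR = 60 / 0.738 = 81.3 bpm


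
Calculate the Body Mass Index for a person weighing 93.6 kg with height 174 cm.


BMI = weight / height^2
height = 174 cm = 1.74 m
BMI = 93.6 / 1.74^2
BMI = 30.92 kg/m^2


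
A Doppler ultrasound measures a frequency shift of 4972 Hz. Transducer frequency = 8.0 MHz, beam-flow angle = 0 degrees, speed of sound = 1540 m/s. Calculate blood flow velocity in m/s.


v = fd * c / (2 * f0 * cos(theta))
v = 4972 * 1540 / (2 * 8.0000e+06 * cos(0))
v = 0.4786 m/s


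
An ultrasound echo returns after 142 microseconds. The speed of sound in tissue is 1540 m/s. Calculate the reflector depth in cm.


depth = c * t / 2
t = 142 us = 1.4200e-04 s
depth = 1540 * 1.4200e-04 / 2
depth = 0.10934 m = 10.934 cm


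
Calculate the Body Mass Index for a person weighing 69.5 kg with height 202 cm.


BMI = weight / height^2
height = 202 cm = 2.02 m
BMI = 69.5 / 2.02^2
BMI = 17.03 kg/m^2


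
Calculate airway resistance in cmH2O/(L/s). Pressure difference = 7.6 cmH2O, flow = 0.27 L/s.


R = dP / flow
R = 7.6 / 0.27
R = 28.15 cmH2O/(L/s)


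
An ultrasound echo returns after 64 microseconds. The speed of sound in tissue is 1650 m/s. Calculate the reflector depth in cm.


depth = c * t / 2
t = 64 us = 6.4000e-05 s
depth = 1650 * 6.4000e-05 / 2
depth = 0.0528 m = 5.28 cm


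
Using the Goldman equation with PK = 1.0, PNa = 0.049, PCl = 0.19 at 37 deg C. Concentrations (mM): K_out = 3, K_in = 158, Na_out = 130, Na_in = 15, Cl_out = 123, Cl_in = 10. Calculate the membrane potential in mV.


Vm = (RT/F)*ln((PK*Ko + PNa*Nao + PCl*Cli)/(PK*Ki + PNa*Nai + PCl*Clo))
Numer = 11.27, Denom = 182.105
Vm = -74.36 mV


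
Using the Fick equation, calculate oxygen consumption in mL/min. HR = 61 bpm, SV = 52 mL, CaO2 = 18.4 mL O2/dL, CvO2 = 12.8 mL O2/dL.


CO = HR*SV = 61*52/1000 = 3.172 L/min
a-v O2 diff = 18.4 - 12.8 = 5.6 mL/dL
VO2 = CO * (CaO2-CvO2) * 10 dL/L
VO2 = 3.172 * 5.6 * 10
VO2 = 177.6 mL/min


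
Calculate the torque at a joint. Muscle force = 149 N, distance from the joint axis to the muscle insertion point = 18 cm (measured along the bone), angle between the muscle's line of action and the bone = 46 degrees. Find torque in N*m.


Torque = F * d * sin(theta)   (moment arm = d*sin(theta))
d = 18 cm = 0.18 m
Torque = 149 * 0.18 * sin(46)
Torque = 19.29 N*m


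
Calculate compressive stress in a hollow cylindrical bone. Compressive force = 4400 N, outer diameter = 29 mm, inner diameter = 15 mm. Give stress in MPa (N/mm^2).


A = pi*(r_o^2 - r_i^2)
r_o = 14.5 mm, r_i = 7.5 mm
A = 483.805 mm^2
sigma = F/A = 4400 / 483.805
sigma = 9.095 MPa


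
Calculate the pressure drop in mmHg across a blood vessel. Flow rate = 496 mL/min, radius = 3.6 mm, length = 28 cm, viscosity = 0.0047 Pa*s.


dP = 8*mu*L*Q / (pi*r^4)
Q = 496 mL/min = 8.26667e-06 m^3/s
dP = 164.936 Pa = 164.936 / 133.322 mmHg = 1.237 mmHg


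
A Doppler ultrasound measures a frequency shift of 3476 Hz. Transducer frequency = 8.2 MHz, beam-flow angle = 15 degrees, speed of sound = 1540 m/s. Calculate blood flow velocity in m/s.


v = fd * c / (2 * f0 * cos(theta))
v = 3476 * 1540 / (2 * 8.2000e+06 * cos(15))
v = 0.3379 m/s


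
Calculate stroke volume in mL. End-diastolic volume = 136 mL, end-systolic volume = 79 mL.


SV = EDV - ESV
SV = 136 - 79
SV = 57 mL


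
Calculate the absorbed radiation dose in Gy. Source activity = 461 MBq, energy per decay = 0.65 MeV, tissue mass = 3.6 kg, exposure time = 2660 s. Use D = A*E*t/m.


A = 461 MBq = 4.6100e+08 Bq
E = 0.65 MeV = 1.0413e-13 J
D = A*E*t/m = 4.6100e+08*1.0413e-13*2660/3.6
D = 0.03547 Gy


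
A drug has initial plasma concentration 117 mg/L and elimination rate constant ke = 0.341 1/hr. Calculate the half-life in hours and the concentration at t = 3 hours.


t_half = ln(2) / ke = 0.693147 / 0.341 = 2.033 hr
C(t) = C0 * exp(-ke*t) = 117 * exp(-0.341*3)
C(3) = 42.06 mg/L


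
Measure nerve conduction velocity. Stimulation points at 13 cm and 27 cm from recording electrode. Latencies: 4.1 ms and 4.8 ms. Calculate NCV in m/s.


Distance = (27 - 13) / 100 = 0.14 m
dt = (4.8 - 4.1) / 1000 = 7.0000e-04 s
NCV = dist / dt = 200 m/s


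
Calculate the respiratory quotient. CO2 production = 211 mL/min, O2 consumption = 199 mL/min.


RQ = VCO2 / VO2
RQ = 211 / 199
RQ = 1.06


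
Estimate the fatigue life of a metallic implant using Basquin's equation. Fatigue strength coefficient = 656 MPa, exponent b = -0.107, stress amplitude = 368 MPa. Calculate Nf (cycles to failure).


sigma_a = sigma_f' * (2Nf)^b
2Nf = (sigma_a/sigma_f')^(1/b)
2Nf = (368/656)^(1/-0.107)
2Nf = 221.9821
Nf = 111


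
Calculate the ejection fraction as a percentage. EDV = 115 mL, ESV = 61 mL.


SV = EDV - ESV = 115 - 61 = 54 mL
EF = SV/EDV * 100 = 54/115 * 100
EF = 46.96%


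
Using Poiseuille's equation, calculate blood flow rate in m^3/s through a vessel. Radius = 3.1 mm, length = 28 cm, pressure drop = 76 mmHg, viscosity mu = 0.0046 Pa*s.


Q = pi*r^4*dP / (8*mu*L)
r = 0.0031 m, L = 0.28 m
dP = 76 mmHg = 10132.472 Pa
Q = 2.8530e-04 m^3/s
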